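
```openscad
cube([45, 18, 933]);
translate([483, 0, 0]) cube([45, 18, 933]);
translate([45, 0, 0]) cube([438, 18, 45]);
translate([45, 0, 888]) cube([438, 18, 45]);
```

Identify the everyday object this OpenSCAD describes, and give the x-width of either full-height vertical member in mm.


A picture frame. The border width is 45 mm.

Four thin pieces enclosing a rectangular opening — a picture frame. The two full-height stiles are 933 mm tall; the top rail sits at z = 888 and is 45 mm tall, so the border above the opening is 933 − 888 = 45 mm, matching the stile x-width.


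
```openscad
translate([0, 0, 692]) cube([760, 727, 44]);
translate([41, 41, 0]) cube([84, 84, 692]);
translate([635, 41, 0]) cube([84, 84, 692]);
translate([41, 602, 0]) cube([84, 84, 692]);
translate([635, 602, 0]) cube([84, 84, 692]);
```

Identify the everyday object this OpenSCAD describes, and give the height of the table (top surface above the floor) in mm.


A table. The table height is 736 mm.

A 760×727×44 slab sits at z = 692 on four 84 mm square posts — a table. The top surface is at 692 + 44 = 736 mm.


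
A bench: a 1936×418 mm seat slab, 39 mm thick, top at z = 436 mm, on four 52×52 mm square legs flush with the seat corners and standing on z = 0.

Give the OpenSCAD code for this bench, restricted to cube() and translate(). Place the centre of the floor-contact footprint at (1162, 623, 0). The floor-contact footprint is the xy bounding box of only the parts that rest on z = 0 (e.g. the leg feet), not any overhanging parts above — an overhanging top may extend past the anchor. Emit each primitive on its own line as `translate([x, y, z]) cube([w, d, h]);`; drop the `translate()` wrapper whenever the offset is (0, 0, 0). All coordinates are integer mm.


translate([194, 414, 397]) cube([1936, 418, 39]);
translate([194, 414, 0]) cube([52, 52, 397]);
translate([194, 780, 0]) cube([52, 52, 397]);
translate([2078, 414, 0]) cube([52, 52, 397]);
translate([2078, 780, 0]) cube([52, 52, 397]);


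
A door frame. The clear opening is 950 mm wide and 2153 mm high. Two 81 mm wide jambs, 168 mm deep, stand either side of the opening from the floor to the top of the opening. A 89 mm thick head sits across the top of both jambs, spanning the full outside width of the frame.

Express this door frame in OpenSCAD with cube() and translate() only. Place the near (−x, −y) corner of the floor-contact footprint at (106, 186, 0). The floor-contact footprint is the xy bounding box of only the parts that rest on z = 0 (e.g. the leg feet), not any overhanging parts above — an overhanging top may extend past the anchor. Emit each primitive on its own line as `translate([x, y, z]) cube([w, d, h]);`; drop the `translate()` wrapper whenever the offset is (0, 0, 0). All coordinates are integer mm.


translate([106, 186, 0]) cube([81, 168, 2153]);
translate([1137, 186, 0]) cube([81, 168, 2153]);
translate([106, 186, 2153]) cube([1112, 168, 89]);


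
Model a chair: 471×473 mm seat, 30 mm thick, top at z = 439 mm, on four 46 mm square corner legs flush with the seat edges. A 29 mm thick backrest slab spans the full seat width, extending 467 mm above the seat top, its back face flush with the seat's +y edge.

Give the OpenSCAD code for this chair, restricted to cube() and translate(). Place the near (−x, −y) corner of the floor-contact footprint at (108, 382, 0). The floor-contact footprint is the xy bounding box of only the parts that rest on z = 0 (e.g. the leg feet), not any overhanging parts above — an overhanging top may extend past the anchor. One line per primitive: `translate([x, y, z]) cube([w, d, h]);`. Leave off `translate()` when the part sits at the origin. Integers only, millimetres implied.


translate([108, 382, 409]) cube([471, 473, 30]);
translate([108, 382, 0]) cube([46, 46, 409]);
translate([533, 382, 0]) cube([46, 46, 409]);
translate([108, 809, 0]) cube([46, 46, 409]);
translate([533, 809, 0]) cube([46, 46, 409]);
translate([108, 826, 439]) cube([471, 29, 467]);


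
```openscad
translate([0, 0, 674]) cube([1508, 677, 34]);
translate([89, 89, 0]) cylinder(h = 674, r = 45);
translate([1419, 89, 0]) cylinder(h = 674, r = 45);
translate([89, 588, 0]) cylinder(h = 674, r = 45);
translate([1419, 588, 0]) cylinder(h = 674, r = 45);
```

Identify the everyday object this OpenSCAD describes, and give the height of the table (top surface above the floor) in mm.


A table. The table height is 708 mm.

A 1508×677×34 slab sits at z = 674 on four Ø90 mm round legs — a table. The top surface is at 674 + 34 = 708 mm.


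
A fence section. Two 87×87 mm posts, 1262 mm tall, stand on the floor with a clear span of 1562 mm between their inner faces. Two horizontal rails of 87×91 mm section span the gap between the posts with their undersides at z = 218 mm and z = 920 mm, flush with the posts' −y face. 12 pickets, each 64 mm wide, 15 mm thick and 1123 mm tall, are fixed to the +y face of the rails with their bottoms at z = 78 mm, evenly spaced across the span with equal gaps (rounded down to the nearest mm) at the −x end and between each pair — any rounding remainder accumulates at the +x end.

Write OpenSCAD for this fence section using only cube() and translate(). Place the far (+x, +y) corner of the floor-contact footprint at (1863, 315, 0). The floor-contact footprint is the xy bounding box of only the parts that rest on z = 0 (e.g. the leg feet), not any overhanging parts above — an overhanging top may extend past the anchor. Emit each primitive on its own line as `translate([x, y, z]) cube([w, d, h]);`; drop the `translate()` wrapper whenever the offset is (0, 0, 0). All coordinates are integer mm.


translate([127, 228, 0]) cube([87, 87, 1262]);
translate([1776, 228, 0]) cube([87, 87, 1262]);
translate([214, 228, 218]) cube([1562, 87, 91]);
translate([214, 228, 920]) cube([1562, 87, 91]);
translate([275, 315, 78]) cube([64, 15, 1123]);
translate([400, 315, 78]) cube([64, 15, 1123]);
translate([525, 315, 78]) cube([64, 15, 1123]);
translate([650, 315, 78]) cube([64, 15, 1123]);
translate([775, 315, 78]) cube([64, 15, 1123]);
translate([900, 315, 78]) cube([64, 15, 1123]);
translate([1025, 315, 78]) cube([64, 15, 1123]);
translate([1150, 315, 78]) cube([64, 15, 1123]);
translate([1275, 315, 78]) cube([64, 15, 1123]);
translate([1400, 315, 78]) cube([64, 15, 1123]);
translate([1525, 315, 78]) cube([64, 15, 1123]);
translate([1650, 315, 78]) cube([64, 15, 1123]);


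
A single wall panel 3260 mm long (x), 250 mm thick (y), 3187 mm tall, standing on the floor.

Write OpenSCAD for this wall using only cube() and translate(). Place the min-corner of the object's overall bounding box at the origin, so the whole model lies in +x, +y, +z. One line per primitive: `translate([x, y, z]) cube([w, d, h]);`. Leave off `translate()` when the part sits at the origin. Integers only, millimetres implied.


cube([3260, 250, 3187]);


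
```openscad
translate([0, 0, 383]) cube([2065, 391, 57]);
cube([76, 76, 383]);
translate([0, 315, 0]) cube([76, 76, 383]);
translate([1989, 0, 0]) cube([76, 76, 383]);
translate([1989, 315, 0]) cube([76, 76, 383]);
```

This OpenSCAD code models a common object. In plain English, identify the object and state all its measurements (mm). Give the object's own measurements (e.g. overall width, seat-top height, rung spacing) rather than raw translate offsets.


A long wooden bench with a 2065 mm (x) × 391 mm (y) seat, 57 mm thick, its top surface 440 mm above the floor. Four 76 mm square legs at the seat corners, flush with the edges, run from z = 0 to the seat underside.


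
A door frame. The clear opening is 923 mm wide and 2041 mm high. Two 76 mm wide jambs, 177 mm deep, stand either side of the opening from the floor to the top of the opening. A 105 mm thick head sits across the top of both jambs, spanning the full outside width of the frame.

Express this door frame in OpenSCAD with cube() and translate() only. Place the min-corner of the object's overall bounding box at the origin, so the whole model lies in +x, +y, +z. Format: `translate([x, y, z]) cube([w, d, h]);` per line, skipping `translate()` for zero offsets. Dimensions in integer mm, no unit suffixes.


cube([76, 177, 2041]);
translate([999, 0, 0]) cube([76, 177, 2041]);
translate([0, 0, 2041]) cube([1075, 177, 105]);


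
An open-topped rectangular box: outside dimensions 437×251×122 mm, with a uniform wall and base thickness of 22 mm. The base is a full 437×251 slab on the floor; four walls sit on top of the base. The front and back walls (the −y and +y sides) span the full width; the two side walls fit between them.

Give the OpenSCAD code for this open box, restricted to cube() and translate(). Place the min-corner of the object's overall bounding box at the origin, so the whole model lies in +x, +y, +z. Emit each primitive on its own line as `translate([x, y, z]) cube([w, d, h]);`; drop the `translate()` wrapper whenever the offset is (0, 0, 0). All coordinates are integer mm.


cube([437, 251, 22]);
translate([0, 0, 22]) cube([437, 22, 100]);
translate([0, 229, 22]) cube([437, 22, 100]);
translate([0, 22, 22]) cube([22, 207, 100]);
translate([415, 22, 22]) cube([22, 207, 100]);


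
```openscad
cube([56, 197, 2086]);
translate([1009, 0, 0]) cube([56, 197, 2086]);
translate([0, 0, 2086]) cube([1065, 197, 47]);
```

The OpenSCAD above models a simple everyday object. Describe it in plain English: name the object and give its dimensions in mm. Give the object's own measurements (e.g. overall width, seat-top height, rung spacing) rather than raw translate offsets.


A door frame. The clear opening is 953 mm wide and 2086 mm high. Two 56 mm wide jambs, 197 mm deep, stand either side of the opening from the floor to the top of the opening. A 47 mm thick head sits across the top of both jambs, spanning the full outside width of the frame.


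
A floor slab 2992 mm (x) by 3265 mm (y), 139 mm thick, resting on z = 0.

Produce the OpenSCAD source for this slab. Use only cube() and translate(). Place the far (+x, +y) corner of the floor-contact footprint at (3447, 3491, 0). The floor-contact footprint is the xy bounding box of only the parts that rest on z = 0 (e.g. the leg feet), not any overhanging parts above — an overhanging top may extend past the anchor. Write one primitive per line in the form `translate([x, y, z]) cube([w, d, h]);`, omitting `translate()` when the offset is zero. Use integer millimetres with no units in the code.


translate([455, 226, 0]) cube([2992, 3265, 139]);


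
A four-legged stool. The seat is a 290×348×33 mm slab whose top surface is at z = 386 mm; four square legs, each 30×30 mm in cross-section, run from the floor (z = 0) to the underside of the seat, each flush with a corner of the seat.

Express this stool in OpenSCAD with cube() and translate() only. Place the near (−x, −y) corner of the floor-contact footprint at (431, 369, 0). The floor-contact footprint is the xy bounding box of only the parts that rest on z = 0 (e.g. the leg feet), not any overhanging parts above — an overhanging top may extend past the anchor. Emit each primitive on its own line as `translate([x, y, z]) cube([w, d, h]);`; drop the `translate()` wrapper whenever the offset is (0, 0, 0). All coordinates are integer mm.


translate([431, 369, 353]) cube([290, 348, 33]);
translate([431, 369, 0]) cube([30, 30, 353]);
translate([691, 369, 0]) cube([30, 30, 353]);
translate([431, 687, 0]) cube([30, 30, 353]);
translate([691, 687, 0]) cube([30, 30, 353]);


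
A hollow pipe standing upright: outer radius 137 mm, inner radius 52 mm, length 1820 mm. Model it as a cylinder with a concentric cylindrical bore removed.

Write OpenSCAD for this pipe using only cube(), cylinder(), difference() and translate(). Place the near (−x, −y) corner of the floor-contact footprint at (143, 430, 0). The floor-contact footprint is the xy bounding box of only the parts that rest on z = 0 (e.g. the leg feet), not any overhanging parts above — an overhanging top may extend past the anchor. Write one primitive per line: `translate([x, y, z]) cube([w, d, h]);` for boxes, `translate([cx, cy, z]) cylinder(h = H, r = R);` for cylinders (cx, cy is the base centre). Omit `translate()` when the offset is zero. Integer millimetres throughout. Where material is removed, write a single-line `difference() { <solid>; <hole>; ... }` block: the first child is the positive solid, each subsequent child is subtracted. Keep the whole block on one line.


difference() { translate([280, 567, 0]) cylinder(h = 1820, r = 137); translate([280, 567, 0]) cylinder(h = 1820, r = 52); }


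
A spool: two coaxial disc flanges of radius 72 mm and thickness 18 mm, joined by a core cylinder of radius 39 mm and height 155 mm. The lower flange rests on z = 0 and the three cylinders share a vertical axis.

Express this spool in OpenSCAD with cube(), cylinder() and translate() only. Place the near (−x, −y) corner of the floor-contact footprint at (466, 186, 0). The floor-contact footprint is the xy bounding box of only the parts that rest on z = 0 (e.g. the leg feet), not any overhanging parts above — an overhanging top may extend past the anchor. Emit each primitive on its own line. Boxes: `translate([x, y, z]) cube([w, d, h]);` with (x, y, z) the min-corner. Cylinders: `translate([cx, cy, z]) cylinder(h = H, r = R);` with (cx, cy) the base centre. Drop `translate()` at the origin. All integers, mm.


translate([538, 258, 0]) cylinder(h = 18, r = 72);
translate([538, 258, 18]) cylinder(h = 155, r = 39);
translate([538, 258, 173]) cylinder(h = 18, r = 72);


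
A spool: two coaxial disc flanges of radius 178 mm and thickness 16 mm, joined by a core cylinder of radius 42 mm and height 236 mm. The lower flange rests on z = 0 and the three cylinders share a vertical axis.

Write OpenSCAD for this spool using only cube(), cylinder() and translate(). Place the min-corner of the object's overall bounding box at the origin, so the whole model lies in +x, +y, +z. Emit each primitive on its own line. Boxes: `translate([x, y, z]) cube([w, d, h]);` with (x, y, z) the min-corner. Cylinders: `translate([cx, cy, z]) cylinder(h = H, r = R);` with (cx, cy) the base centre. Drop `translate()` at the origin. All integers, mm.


translate([178, 178, 0]) cylinder(h = 16, r = 178);
translate([178, 178, 16]) cylinder(h = 236, r = 42);
translate([178, 178, 252]) cylinder(h = 16, r = 178);


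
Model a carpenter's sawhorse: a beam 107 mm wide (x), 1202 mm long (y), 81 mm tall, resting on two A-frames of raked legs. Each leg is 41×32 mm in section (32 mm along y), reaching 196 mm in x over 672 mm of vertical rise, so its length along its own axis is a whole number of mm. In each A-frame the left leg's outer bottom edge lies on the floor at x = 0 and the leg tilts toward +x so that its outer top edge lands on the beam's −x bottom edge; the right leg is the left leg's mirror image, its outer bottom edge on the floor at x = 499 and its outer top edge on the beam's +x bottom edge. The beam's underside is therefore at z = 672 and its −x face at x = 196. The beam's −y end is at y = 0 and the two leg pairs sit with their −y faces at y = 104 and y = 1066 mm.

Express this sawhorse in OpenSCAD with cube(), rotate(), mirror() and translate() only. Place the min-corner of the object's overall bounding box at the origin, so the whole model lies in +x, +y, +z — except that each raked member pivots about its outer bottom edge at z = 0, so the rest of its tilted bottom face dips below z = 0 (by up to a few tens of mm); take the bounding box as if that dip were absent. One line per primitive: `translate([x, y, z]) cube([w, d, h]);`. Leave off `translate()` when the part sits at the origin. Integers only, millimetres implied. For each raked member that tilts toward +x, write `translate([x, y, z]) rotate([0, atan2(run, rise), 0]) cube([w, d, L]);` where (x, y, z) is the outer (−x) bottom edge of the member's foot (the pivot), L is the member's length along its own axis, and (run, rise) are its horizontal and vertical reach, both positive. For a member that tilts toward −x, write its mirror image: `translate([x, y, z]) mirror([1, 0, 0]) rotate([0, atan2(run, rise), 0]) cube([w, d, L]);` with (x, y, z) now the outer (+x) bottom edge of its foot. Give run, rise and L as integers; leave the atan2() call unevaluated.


translate([196, 0, 672]) cube([107, 1202, 81]);
translate([0, 104, 0]) rotate([0, atan2(196, 672), 0]) cube([41, 32, 700]);
translate([499, 104, 0]) mirror([1, 0, 0]) rotate([0, atan2(196, 672), 0]) cube([41, 32, 700]);
translate([0, 1066, 0]) rotate([0, atan2(196, 672), 0]) cube([41, 32, 700]);
translate([499, 1066, 0]) mirror([1, 0, 0]) rotate([0, atan2(196, 672), 0]) cube([41, 32, 700]);


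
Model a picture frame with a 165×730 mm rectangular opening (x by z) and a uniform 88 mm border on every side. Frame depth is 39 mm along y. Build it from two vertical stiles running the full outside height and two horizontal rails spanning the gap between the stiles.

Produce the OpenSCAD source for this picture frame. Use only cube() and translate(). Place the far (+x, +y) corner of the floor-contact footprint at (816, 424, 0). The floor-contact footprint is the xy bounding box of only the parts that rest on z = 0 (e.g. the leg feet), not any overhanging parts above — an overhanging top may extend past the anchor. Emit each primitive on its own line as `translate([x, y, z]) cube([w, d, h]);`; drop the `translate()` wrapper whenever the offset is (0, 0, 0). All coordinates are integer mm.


translate([475, 385, 0]) cube([88, 39, 906]);
translate([728, 385, 0]) cube([88, 39, 906]);
translate([563, 385, 0]) cube([165, 39, 88]);
translate([563, 385, 818]) cube([165, 39, 88]);


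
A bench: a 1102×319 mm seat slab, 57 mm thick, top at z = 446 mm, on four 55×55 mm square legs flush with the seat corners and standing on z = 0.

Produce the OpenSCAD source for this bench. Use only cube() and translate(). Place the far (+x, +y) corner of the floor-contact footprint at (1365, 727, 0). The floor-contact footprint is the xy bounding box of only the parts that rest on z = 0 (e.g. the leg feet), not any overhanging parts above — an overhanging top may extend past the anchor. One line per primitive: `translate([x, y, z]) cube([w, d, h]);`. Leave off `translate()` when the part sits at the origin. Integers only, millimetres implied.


translate([263, 408, 389]) cube([1102, 319, 57]);
translate([263, 408, 0]) cube([55, 55, 389]);
translate([263, 672, 0]) cube([55, 55, 389]);
translate([1310, 408, 0]) cube([55, 55, 389]);
translate([1310, 672, 0]) cube([55, 55, 389]);


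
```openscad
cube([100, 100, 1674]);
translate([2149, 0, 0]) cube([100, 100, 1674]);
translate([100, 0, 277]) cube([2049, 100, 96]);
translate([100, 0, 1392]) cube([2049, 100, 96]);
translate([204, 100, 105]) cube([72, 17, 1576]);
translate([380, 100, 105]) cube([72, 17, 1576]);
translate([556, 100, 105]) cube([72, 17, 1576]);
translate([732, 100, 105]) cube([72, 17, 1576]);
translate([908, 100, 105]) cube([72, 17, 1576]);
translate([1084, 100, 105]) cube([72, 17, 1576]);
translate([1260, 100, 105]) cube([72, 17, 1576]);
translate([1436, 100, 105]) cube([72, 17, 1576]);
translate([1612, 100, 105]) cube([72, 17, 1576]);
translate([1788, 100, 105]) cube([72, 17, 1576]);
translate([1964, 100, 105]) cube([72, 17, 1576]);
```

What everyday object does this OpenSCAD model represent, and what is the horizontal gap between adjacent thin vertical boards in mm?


A fence section. The picket gap is 104 mm.

Two posts, two rails, 11 pickets — a fence section. Span 2049 mm holds 11 pickets of 72 mm with 12 equal gaps: ⌊(2049 − 11·72) / 12⌋ = 104 mm.


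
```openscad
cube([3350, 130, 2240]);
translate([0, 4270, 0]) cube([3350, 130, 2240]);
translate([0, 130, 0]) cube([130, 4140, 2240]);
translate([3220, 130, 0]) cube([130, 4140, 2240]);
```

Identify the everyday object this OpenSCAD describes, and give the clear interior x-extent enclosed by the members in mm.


A house (or room) frame. The interior width is 3090 mm.

Four 2240 mm walls enclosing a rectangle with no floor or roof — a room or house frame. Outside width is 3350 mm and wall thickness is 130 mm, so the interior width is 3350 − 2 × 130 = 3090 mm.


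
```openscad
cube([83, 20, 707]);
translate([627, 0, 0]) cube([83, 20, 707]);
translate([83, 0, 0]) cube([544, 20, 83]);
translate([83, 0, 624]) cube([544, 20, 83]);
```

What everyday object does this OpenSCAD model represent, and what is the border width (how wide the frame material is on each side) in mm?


A picture frame. The border width is 83 mm.

Four thin pieces enclosing a rectangular opening — a picture frame. The two full-height stiles are 707 mm tall; the top rail sits at z = 624 and is 83 mm tall, so the border above the opening is 707 − 624 = 83 mm, matching the stile x-width.


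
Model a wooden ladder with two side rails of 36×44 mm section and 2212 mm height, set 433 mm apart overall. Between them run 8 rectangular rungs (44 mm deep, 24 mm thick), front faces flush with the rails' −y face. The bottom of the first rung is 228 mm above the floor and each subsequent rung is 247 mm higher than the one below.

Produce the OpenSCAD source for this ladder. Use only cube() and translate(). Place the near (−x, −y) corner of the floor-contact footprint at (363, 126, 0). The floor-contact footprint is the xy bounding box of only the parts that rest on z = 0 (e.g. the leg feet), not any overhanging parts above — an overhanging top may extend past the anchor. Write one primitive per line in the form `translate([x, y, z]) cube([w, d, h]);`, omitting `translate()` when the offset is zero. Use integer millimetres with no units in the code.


translate([363, 126, 0]) cube([36, 44, 2212]);
translate([760, 126, 0]) cube([36, 44, 2212]);
translate([399, 126, 228]) cube([361, 44, 24]);
translate([399, 126, 475]) cube([361, 44, 24]);
translate([399, 126, 722]) cube([361, 44, 24]);
translate([399, 126, 969]) cube([361, 44, 24]);
translate([399, 126, 1216]) cube([361, 44, 24]);
translate([399, 126, 1463]) cube([361, 44, 24]);
translate([399, 126, 1710]) cube([361, 44, 24]);
translate([399, 126, 1957]) cube([361, 44, 24]);


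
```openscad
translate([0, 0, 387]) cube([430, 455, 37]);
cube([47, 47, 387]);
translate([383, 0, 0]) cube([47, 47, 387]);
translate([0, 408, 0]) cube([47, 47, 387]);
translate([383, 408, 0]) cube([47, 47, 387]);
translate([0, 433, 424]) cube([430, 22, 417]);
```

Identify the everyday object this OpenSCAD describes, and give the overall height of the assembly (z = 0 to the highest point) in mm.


A chair. The overall height is 841 mm.

A slab on four corner posts with a tall panel at the back — a chair. The seat slab sits at z = 387 with thickness 37, and the 417 mm backrest starts at the seat top, so the overall height is 387 + 37 + 417 = 841 mm.


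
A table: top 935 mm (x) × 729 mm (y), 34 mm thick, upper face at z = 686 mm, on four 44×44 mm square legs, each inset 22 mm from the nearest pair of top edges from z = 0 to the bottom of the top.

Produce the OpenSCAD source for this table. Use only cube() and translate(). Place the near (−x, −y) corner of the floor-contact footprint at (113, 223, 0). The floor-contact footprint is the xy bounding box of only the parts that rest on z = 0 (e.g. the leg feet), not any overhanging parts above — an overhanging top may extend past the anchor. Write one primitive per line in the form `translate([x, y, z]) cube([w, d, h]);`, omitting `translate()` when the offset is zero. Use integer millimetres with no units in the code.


translate([91, 201, 652]) cube([935, 729, 34]);
translate([113, 223, 0]) cube([44, 44, 652]);
translate([960, 223, 0]) cube([44, 44, 652]);
translate([113, 864, 0]) cube([44, 44, 652]);
translate([960, 864, 0]) cube([44, 44, 652]);


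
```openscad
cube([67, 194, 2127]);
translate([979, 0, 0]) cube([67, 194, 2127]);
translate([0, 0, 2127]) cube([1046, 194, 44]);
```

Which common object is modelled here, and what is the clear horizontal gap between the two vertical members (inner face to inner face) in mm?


A door frame. The clear opening width is 912 mm.

Two 2127 mm tall posts with a header on top — a door frame. The left jamb is 67 mm wide at x = 0; the right jamb starts at x = 979. The clear opening is 979 − 67 = 912 mm.


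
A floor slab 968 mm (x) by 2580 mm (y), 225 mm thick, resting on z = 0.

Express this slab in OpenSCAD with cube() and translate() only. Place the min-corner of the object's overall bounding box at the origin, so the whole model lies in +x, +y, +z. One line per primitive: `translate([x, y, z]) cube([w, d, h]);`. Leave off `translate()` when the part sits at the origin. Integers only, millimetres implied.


cube([968, 2580, 225]);


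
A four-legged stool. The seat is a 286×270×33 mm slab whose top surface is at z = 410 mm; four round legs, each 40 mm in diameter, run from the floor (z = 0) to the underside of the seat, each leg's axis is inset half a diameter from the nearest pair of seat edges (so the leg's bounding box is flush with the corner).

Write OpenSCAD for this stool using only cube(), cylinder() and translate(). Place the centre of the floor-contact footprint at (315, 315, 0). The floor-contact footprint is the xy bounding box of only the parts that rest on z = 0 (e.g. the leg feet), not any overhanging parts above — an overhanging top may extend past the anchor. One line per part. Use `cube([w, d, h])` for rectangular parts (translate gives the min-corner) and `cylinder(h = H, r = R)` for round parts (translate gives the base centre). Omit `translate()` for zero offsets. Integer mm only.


translate([172, 180, 377]) cube([286, 270, 33]);
translate([192, 200, 0]) cylinder(h = 377, r = 20);
translate([438, 200, 0]) cylinder(h = 377, r = 20);
translate([192, 430, 0]) cylinder(h = 377, r = 20);
translate([438, 430, 0]) cylinder(h = 377, r = 20);


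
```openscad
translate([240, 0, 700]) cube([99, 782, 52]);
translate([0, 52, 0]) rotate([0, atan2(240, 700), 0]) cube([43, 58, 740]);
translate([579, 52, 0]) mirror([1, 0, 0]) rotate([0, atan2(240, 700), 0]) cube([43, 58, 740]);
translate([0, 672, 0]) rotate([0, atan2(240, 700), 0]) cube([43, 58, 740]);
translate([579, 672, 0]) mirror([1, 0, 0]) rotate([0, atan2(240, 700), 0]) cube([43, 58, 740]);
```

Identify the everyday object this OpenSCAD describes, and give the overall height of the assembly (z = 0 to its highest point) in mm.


A sawhorse. The overall height is 752 mm.

A beam across two mirrored pairs of raked legs — a sawhorse. The beam's underside is at z = 700 (matching the legs' vertical rise in atan2(240, 700)) and the beam is 52 mm tall, so its top is at 700 + 52 = 752 mm. The raked legs top out at the beam's underside, so that is the highest point.


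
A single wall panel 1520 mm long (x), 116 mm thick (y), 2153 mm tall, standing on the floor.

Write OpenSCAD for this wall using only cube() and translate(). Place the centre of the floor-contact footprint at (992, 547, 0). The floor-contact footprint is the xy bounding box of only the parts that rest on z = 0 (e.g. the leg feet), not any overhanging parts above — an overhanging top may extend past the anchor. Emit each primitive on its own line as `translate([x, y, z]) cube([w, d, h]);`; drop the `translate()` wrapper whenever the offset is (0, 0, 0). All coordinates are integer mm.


translate([232, 489, 0]) cube([1520, 116, 2153]);


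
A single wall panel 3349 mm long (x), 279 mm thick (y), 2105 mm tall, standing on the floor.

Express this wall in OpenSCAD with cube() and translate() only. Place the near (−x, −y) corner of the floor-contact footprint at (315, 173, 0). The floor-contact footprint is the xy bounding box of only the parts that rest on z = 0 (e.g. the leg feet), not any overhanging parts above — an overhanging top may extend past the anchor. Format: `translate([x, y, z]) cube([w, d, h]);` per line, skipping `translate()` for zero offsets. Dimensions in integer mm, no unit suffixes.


translate([315, 173, 0]) cube([3349, 279, 2105]);


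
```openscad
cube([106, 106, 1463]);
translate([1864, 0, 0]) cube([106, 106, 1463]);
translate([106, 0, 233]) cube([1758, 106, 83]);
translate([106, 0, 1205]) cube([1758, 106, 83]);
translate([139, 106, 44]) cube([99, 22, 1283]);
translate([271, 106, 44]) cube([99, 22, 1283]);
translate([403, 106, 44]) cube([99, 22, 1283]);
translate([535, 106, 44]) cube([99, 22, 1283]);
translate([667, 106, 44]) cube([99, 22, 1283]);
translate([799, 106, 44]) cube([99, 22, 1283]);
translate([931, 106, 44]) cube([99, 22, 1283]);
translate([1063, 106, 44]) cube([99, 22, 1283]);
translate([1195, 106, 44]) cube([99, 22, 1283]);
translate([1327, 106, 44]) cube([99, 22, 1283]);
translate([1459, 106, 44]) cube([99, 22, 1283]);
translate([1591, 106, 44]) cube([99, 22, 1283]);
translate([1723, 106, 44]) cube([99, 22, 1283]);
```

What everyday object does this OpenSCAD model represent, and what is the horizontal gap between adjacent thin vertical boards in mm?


A fence section. The picket gap is 33 mm.

Two posts, two rails, 13 pickets — a fence section. Span 1758 mm holds 13 pickets of 99 mm with 14 equal gaps: ⌊(1758 − 13·99) / 14⌋ = 33 mm.


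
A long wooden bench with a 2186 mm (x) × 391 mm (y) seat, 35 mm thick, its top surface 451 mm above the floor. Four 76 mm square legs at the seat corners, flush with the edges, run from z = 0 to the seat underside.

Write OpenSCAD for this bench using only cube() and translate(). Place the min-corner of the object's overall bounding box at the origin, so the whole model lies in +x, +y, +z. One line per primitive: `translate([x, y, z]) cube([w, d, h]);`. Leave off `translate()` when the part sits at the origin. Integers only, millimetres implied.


translate([0, 0, 416]) cube([2186, 391, 35]);
cube([76, 76, 416]);
translate([0, 315, 0]) cube([76, 76, 416]);
translate([2110, 0, 0]) cube([76, 76, 416]);
translate([2110, 315, 0]) cube([76, 76, 416]);


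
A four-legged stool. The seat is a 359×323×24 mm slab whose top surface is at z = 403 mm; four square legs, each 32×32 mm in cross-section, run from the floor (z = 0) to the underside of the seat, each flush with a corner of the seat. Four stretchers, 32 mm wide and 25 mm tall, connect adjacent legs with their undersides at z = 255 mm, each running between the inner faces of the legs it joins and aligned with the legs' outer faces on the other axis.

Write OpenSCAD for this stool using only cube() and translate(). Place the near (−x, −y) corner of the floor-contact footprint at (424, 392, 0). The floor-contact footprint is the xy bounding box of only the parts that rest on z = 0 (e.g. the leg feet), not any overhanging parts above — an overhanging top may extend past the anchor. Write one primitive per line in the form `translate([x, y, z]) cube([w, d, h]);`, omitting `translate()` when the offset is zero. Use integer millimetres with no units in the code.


translate([424, 392, 379]) cube([359, 323, 24]);
translate([424, 392, 0]) cube([32, 32, 379]);
translate([751, 392, 0]) cube([32, 32, 379]);
translate([424, 683, 0]) cube([32, 32, 379]);
translate([751, 683, 0]) cube([32, 32, 379]);
translate([456, 392, 255]) cube([295, 32, 25]);
translate([456, 683, 255]) cube([295, 32, 25]);
translate([424, 424, 255]) cube([32, 259, 25]);
translate([751, 424, 255]) cube([32, 259, 25]);


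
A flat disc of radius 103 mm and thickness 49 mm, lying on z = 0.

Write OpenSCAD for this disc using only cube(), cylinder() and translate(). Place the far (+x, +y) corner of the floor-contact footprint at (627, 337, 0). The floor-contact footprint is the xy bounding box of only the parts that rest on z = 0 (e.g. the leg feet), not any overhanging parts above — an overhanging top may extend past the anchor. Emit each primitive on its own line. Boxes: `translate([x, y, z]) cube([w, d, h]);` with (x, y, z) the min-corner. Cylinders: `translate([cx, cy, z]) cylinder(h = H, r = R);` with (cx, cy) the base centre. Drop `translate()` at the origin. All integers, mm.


translate([524, 234, 0]) cylinder(h = 49, r = 103);


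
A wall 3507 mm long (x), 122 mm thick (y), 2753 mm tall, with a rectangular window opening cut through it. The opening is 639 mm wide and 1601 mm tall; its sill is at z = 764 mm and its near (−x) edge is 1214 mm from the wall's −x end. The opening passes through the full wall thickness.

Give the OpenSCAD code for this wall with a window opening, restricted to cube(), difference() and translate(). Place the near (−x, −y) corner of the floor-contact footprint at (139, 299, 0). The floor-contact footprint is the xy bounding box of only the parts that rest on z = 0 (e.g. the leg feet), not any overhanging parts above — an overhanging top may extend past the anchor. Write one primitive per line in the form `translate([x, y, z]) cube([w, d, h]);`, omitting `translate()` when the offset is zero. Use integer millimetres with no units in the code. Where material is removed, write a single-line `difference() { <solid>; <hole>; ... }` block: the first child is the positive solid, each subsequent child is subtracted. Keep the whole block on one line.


difference() { translate([139, 299, 0]) cube([3507, 122, 2753]); translate([1353, 299, 764]) cube([639, 122, 1601]); }


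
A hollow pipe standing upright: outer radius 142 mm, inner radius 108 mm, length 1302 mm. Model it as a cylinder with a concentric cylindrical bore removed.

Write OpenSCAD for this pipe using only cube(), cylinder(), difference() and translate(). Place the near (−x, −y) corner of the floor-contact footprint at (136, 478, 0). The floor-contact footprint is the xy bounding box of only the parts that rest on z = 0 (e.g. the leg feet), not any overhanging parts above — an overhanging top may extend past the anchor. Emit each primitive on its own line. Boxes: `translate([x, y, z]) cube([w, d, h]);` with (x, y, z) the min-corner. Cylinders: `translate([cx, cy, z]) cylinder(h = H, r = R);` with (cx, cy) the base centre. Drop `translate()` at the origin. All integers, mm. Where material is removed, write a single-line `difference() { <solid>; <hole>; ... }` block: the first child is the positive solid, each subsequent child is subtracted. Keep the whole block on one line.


difference() { translate([278, 620, 0]) cylinder(h = 1302, r = 142); translate([278, 620, 0]) cylinder(h = 1302, r = 108); }


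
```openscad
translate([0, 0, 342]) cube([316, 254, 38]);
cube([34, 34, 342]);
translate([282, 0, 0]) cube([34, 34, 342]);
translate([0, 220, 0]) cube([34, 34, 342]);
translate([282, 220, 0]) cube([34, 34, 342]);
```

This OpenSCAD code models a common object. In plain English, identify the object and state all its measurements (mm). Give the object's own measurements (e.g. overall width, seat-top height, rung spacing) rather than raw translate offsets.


A four-legged stool. The seat is a 316×254×38 mm slab whose top surface is at z = 380 mm; four square legs, each 34×34 mm in cross-section, run from the floor (z = 0) to the underside of the seat, each flush with a corner of the seat.


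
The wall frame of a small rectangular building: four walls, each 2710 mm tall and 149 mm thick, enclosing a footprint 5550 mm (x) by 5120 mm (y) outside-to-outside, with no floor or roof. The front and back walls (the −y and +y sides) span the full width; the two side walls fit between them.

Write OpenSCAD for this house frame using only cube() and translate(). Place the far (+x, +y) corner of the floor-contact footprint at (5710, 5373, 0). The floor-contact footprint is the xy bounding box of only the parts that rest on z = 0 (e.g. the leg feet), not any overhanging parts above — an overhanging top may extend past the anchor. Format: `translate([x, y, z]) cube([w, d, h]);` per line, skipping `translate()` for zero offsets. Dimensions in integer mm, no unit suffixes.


translate([160, 253, 0]) cube([5550, 149, 2710]);
translate([160, 5224, 0]) cube([5550, 149, 2710]);
translate([160, 402, 0]) cube([149, 4822, 2710]);
translate([5561, 402, 0]) cube([149, 4822, 2710]);


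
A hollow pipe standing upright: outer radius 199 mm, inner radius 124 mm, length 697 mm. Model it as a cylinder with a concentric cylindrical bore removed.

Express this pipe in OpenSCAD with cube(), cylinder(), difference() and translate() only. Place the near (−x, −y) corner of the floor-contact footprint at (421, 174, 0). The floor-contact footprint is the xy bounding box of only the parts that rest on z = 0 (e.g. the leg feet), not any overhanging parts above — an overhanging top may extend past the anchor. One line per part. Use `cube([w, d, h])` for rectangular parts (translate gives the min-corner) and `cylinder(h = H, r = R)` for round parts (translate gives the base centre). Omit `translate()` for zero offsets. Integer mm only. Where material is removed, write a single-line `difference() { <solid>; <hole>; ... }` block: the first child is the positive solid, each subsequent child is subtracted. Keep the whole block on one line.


difference() { translate([620, 373, 0]) cylinder(h = 697, r = 199); translate([620, 373, 0]) cylinder(h = 697, r = 124); }


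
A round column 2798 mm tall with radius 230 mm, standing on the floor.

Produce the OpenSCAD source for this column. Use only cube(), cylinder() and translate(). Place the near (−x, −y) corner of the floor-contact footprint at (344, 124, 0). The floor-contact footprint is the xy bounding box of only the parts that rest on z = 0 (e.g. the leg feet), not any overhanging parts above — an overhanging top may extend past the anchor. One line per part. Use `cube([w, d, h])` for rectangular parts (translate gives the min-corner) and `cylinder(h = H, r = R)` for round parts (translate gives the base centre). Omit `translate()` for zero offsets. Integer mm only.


translate([574, 354, 0]) cylinder(h = 2798, r = 230);


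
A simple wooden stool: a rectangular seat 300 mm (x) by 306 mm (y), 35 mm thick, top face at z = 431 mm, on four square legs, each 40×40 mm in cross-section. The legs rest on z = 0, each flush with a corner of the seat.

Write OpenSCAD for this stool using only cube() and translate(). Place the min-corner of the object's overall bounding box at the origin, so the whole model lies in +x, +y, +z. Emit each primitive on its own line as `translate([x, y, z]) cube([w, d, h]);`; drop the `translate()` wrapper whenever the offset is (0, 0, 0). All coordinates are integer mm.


// leg_h = 431 - 35 = 396
translate([0, 0, 396]) cube([300, 306, 35]);
cube([40, 40, 396]);
translate([260, 0, 0]) cube([40, 40, 396]);
translate([0, 266, 0]) cube([40, 40, 396]);
translate([260, 266, 0]) cube([40, 40, 396]);


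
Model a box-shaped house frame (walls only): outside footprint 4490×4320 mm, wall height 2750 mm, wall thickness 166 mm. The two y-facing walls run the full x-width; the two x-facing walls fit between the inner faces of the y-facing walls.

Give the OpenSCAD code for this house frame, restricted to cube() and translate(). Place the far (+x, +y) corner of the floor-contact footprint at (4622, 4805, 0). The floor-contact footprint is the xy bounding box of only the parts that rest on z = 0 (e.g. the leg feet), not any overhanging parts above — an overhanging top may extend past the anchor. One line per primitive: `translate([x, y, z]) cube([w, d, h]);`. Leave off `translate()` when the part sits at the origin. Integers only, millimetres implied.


translate([132, 485, 0]) cube([4490, 166, 2750]);
translate([132, 4639, 0]) cube([4490, 166, 2750]);
translate([132, 651, 0]) cube([166, 3988, 2750]);
translate([4456, 651, 0]) cube([166, 3988, 2750]);


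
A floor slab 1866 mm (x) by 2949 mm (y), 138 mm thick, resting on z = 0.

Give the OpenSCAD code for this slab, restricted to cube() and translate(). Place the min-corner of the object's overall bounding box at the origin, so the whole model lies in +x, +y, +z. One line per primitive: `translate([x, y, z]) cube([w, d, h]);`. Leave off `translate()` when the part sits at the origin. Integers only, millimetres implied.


cube([1866, 2949, 138]);


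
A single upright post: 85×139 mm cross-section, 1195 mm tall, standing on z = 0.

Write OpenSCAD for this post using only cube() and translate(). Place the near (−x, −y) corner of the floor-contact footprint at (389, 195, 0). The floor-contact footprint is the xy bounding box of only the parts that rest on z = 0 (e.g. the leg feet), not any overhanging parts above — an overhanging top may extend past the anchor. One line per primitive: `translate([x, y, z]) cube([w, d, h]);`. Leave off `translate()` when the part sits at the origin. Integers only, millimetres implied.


translate([389, 195, 0]) cube([85, 139, 1195]);
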